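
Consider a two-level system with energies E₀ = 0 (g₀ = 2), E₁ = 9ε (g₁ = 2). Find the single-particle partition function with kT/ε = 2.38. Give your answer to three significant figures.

Z = 2.05

Eᵢ/kT = 0, 3.7815.
Z = Σ gᵢe^(−Eᵢ/kT) = 2·e^(−0) + 2·e^(−3.7815) = 2.0000 + 0.045577 = 2.0456.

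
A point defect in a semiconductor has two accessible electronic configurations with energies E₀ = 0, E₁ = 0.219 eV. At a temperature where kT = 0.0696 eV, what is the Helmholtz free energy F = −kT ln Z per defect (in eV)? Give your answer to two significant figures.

Eᵢ/kT = 0, 3.147.
Z = Σ e^(−Eᵢ/kT) = e^(−0) + e^(−3.147) = 1.000 + 0.04298 = 1.043.
F = −kT ln Z = −0.0696 × ln(1.043) = −0.0696 × 0.04210 = -0.0029 eV.

-0.0029 eV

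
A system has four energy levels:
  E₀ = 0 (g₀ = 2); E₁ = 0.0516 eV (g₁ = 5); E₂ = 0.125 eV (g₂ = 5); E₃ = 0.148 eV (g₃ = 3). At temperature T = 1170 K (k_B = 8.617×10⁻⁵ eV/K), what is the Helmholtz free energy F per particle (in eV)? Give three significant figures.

-0.198 eV

k_BT = 8.617×10⁻⁵ × 1170 K = 0.10082 eV.
Eᵢ/kT = 0, 0.51180, 1.2398, 1.4680.
Z = Σ gᵢe^(−Eᵢ/kT) = 2·e^(−0) + 5·e^(−0.51180) + 5·e^(−1.2398) + 3·e^(−1.4680) = 2.0000 + 2.9971 + 1.4472 + 0.69116 = 7.1355.
F = −kT ln Z = −0.10082 × ln(7.1355) = −0.10082 × 1.9651 = -0.198 eV.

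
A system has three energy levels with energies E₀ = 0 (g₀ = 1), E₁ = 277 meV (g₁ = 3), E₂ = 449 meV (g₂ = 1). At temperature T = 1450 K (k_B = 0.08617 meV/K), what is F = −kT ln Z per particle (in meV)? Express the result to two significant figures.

-38 meV

k_BT = 0.08617 × 1450 K = 124.9 meV.
Eᵢ/kT = 0, 2.218, 3.595.
Z = Σ gᵢe^(−Eᵢ/kT) = 1·e^(−0) + 3·e^(−2.218) + 1·e^(−3.595) = 1.000 + 0.3265 + 0.02746 = 1.354.
F = −kT ln Z = −124.9 × ln(1.354) = −124.9 × 0.3031 = -38 meV.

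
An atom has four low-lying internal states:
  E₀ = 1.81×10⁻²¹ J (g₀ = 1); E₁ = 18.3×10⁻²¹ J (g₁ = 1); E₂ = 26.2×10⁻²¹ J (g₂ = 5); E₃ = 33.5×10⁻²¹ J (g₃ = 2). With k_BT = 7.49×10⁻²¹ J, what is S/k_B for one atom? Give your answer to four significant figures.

Eᵢ/kT = 0.241656, 2.44326, 3.49800, 4.47263.
Z = Σ gᵢe^(−Eᵢ/kT) = 1·e^(−0.241656) + 1·e^(−2.44326) + 5·e^(−3.49800) + 2·e^(−4.47263) = 0.785326 + 0.0868772 + 0.151289 + 0.0228345 = 1.04633.
⟨E⟩ = Σ EᵢPᵢ = 7.39730 ×10⁻²¹ J.
S/k_B = ln Z + ⟨E⟩/kT = ln(1.04633) + 7.39730/7.49 = 0.0452888 + 0.987623 = 1.033.

1.033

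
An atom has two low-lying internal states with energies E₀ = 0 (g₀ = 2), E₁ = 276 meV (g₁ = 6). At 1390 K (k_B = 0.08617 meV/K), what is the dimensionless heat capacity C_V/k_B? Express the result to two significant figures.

k_BT = 0.08617 × 1390 K = 119.8 meV.
Eᵢ/kT = 0, 2.304.
Z = Σ gᵢe^(−Eᵢ/kT) = 2·e^(−0) + 6·e^(−2.304) = 2.000 + 0.5992 = 2.599.
⟨E⟩ = 63.63 meV, ⟨E²⟩ = 17560 meV².
C_V/k_B = (⟨E²⟩ − ⟨E⟩²)/(kT)² = (17560 − 4049)/14350 = 0.94.

0.94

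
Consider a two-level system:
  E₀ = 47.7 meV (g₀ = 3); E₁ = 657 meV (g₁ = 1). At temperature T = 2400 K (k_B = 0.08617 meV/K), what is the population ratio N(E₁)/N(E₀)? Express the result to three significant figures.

0.0175

k_BT = 0.08617 × 2400 K = 206.81 meV.
n₁/n₀ = (g₁/g₀) exp[−(E₁−E₀)/kT] = (1/3) × exp(−(609.3 meV)/(206.81 meV)) = (1/3) × exp(-2.9462) = 0.0175.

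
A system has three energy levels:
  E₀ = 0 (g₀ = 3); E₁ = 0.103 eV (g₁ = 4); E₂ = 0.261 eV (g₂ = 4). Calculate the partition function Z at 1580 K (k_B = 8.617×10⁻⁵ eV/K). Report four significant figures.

k_BT = 8.617×10⁻⁵ × 1580 K = 0.136149 eV.
Eᵢ/kT = 0, 0.756524, 1.91702.
Z = Σ gᵢe^(−Eᵢ/kT) = 3·e^(−0) + 4·e^(−0.756524) + 4·e^(−1.91702) = 3.00000 + 1.87718 + 0.588178 = 5.46536.

Z = 5.465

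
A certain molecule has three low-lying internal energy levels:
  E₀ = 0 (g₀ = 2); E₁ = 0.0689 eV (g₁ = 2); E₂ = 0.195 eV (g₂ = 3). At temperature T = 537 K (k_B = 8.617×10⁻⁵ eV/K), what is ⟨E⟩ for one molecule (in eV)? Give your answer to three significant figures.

0.0159 eV

k_BT = 8.617×10⁻⁵ × 537 K = 0.046273 eV.
Eᵢ/kT = 0, 1.4890, 4.2141.
Z = Σ gᵢe^(−Eᵢ/kT) = 2·e^(−0) + 2·e^(−1.4890) + 3·e^(−4.2141) = 2.0000 + 0.45120 + 0.044357 = 2.4956.
⟨E⟩ = Σ Eᵢ gᵢe^(−Eᵢ/kT) / Z = (0·2.0000 + 0.0689·0.45120 + 0.195·0.044357) / 2.4956 = 0.0159 eV.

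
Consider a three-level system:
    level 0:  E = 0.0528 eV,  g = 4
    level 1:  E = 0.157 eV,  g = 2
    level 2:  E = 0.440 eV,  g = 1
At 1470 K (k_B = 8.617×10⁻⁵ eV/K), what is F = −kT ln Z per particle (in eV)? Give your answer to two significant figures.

k_BT = 8.617×10⁻⁵ × 1470 K = 0.1267 eV.
Eᵢ/kT = 0.4167, 1.239, 3.473.
Z = Σ gᵢe^(−Eᵢ/kT) = 4·e^(−0.4167) + 2·e^(−1.239) + 1·e^(−3.473) = 2.637 + 0.5793 + 0.03102 = 3.247.
F = −kT ln Z = −0.1267 × ln(3.247) = −0.1267 × 1.178 = -0.15 eV.

-0.15 eV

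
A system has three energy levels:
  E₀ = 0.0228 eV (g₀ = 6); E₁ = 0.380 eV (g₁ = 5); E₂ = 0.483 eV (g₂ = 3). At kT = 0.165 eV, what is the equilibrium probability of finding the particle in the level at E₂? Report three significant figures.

Eᵢ/kT = 0.13818, 2.3030, 2.9273.
Z = Σ gᵢe^(−Eᵢ/kT) = 6·e^(−0.13818) + 5·e^(−2.3030) + 3·e^(−2.9273) = 5.2257 + 0.49979 + 0.16062 = 5.8861.
P₂ = g₂ e^(−E₂/kT) / Z = 0.16062/5.8861 = 0.0273.

0.0273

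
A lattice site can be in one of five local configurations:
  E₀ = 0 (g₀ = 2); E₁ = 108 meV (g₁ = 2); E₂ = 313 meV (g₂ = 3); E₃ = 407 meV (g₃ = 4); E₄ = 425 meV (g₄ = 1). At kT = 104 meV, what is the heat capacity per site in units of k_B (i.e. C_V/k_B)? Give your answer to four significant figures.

0.9420

Eᵢ/kT = 0, 1.03846, 3.00962, 3.91346, 4.08654.
Z = Σ gᵢe^(−Eᵢ/kT) = 2·e^(−0) + 2·e^(−1.03846) + 3·e^(−3.00962) + 4·e^(−3.91346) + 1·e^(−4.08654) = 2.00000 + 0.707999 + 0.147931 + 0.0798851 + 0.0167973 = 2.95261.
⟨E⟩ = 55.0084 meV, ⟨E²⟩ = 13214.6 meV².
C_V/k_B = (⟨E²⟩ − ⟨E⟩²)/(kT)² = (13214.6 − 3025.92)/10816.0 = 0.9420.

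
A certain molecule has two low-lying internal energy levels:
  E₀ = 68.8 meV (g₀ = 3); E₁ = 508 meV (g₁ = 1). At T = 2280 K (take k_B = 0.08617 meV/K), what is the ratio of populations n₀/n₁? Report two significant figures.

k_BT = 0.08617 × 2280 K = 196.5 meV.
n₀/n₁ = (g₀/g₁) exp[−(E₀−E₁)/kT] = (3/1) × exp(−(-439.2 meV)/(196.5 meV)) = (3/1) × exp(2.235) = 28.

28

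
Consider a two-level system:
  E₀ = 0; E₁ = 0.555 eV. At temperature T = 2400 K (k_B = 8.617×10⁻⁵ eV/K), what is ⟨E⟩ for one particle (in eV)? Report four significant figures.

0.03549 eV

k_BT = 8.617×10⁻⁵ × 2400 K = 0.206808 eV.
Eᵢ/kT = 0, 2.68365.
Z = Σ e^(−Eᵢ/kT) = e^(−0) + e^(−2.68365) = 1.00000 + 0.0683134 = 1.06831.
⟨E⟩ = Σ Eᵢ e^(−Eᵢ/kT) / Z = (0·1.00000 + 0.555·0.0683134) / 1.06831 = 0.03549 eV.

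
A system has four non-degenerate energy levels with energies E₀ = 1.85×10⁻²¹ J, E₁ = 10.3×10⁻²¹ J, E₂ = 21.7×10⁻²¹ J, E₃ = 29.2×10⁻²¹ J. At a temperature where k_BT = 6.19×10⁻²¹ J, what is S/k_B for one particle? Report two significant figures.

Eᵢ/kT = 0.2989, 1.664, 3.506, 4.717.
Z = Σ e^(−Eᵢ/kT) = e^(−0.2989) + e^(−1.664) + e^(−3.506) + e^(−4.717) = 0.7416 + 0.1894 + 0.03002 + 0.008942 = 0.9700.
⟨E⟩ = Σ EᵢPᵢ = 4.366 ×10⁻²¹ J.
S/k_B = ln Z + ⟨E⟩/kT = ln(0.9700) + 4.366/6.19 = -0.03046 + 0.7053 = 0.67.

0.67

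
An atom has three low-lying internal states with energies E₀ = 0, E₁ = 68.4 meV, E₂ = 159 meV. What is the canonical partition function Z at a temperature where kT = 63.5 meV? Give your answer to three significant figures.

Eᵢ/kT = 0, 1.0772, 2.5039.
Z = Σ e^(−Eᵢ/kT) = e^(−0) + e^(−1.0772) + e^(−2.5039) = 1.0000 + 0.34055 + 0.081765 = 1.4223.

Z = 1.42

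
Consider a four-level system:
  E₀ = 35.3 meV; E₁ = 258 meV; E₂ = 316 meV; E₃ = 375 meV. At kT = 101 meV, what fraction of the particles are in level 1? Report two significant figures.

Eᵢ/kT = 0.3495, 2.554, 3.129, 3.713.
Z = Σ e^(−Eᵢ/kT) = e^(−0.3495) + e^(−2.554) + e^(−3.129) + e^(−3.713) = 0.7050 + 0.07777 + 0.04376 + 0.02440 = 0.8509.
P₁ = e^(−E₁/kT) / Z = 0.07777/0.8509 = 0.091.

0.091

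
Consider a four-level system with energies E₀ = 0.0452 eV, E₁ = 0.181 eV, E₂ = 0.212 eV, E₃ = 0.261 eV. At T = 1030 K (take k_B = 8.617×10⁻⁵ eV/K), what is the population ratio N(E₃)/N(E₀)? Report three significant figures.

k_BT = 8.617×10⁻⁵ × 1030 K = 0.088755 eV.
n₃/n₀ = exp[−(E₃−E₀)/kT] = exp(−(0.2158 eV)/(0.088755 eV)) = exp(-2.4314) = 0.0879.

0.0879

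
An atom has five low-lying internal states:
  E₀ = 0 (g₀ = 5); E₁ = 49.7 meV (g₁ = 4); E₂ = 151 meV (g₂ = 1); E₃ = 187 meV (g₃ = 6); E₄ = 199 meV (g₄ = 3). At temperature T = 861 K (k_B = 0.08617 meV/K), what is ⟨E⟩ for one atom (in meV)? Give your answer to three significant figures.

k_BT = 0.08617 × 861 K = 74.192 meV.
Eᵢ/kT = 0, 0.66988, 2.0353, 2.5205, 2.6822.
Z = Σ gᵢe^(−Eᵢ/kT) = 5·e^(−0) + 4·e^(−0.66988) + 1·e^(−2.0353) + 6·e^(−2.5205) + 3·e^(−2.6822) = 5.0000 + 2.0471 + 0.13064 + 0.48252 + 0.20524 = 7.8655.
⟨E⟩ = Σ Eᵢ gᵢe^(−Eᵢ/kT) / Z = (0·5.0000 + 49.7·2.0471 + 151·0.13064 + 187·0.48252 + 199·0.20524) / 7.8655 = 32.1 meV.

32.1 meV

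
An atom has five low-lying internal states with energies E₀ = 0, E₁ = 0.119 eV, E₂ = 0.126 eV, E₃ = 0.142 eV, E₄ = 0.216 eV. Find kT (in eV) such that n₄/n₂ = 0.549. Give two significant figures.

n₄/n₂ = exp[−(E₄−E₂)/kT] = 0.549.
⇒ (E₄−E₂)/kT = ln(1/0.549) = ln(1.821) = 0.5994.
kT = 0.090 eV / 0.5994 = 0.15 eV.

0.15 eV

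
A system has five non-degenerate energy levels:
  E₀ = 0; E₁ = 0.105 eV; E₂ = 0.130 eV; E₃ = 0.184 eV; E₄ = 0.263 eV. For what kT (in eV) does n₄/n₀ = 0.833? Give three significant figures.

1.44 eV

n₄/n₀ = exp[−(E₄−E₀)/kT] = 0.833.
⇒ (E₄−E₀)/kT = ln(1/0.833) = ln(1.2005) = 0.18274.
kT = 0.263 eV / 0.18274 = 1.44 eV.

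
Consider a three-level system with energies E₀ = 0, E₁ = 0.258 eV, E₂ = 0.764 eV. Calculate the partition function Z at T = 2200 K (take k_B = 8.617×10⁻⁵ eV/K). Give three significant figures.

k_BT = 8.617×10⁻⁵ × 2200 K = 0.18957 eV.
Eᵢ/kT = 0, 1.3610, 4.0302.
Z = Σ e^(−Eᵢ/kT) = e^(−0) + e^(−1.3610) + e^(−4.0302) = 1.0000 + 0.25640 + 0.017771 = 1.2742.

Z = 1.27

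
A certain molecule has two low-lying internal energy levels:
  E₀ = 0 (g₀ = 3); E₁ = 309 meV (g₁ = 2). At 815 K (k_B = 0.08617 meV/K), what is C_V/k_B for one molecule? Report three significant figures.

k_BT = 0.08617 × 815 K = 70.229 meV.
Eᵢ/kT = 0, 4.3999.
Z = Σ gᵢe^(−Eᵢ/kT) = 3·e^(−0) + 2·e^(−4.3999) = 3.0000 + 0.024557 = 3.0246.
⟨E⟩ = 2.5088 meV, ⟨E²⟩ = 775.22 meV².
C_V/k_B = (⟨E²⟩ − ⟨E⟩²)/(kT)² = (775.22 − 6.2941)/4932.1 = 0.156.

0.156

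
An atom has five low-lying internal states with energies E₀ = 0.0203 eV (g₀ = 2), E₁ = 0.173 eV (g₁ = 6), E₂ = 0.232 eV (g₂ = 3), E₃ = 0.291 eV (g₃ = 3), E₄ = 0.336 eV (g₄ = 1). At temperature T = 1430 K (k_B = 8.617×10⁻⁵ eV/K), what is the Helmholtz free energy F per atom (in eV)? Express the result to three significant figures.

k_BT = 8.617×10⁻⁵ × 1430 K = 0.12322 eV.
Eᵢ/kT = 0.16475, 1.4040, 1.8828, 2.3616, 2.7268.
Z = Σ gᵢe^(−Eᵢ/kT) = 2·e^(−0.16475) + 6·e^(−1.4040) + 3·e^(−1.8828) + 3·e^(−2.3616) + 1·e^(−2.7268) = 1.6962 + 1.4737 + 0.45649 + 0.28281 + 0.065428 = 3.9746.
F = −kT ln Z = −0.12322 × ln(3.9746) = −0.12322 × 1.3799 = -0.170 eV.

-0.170 eV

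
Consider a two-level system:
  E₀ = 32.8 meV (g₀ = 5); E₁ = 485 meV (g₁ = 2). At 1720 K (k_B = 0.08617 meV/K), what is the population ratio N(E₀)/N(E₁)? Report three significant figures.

52.8

k_BT = 0.08617 × 1720 K = 148.21 meV.
n₀/n₁ = (g₀/g₁) exp[−(E₀−E₁)/kT] = (5/2) × exp(−(-452.2 meV)/(148.21 meV)) = (5/2) × exp(3.0511) = 52.8.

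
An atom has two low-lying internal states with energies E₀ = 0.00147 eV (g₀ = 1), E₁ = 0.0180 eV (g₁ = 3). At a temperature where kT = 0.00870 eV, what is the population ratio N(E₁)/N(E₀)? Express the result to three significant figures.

n₁/n₀ = (g₁/g₀) exp[−(E₁−E₀)/kT] = (3/1) × exp(−(0.01653 eV)/(0.00870 eV)) = (3/1) × exp(-1.9000) = 0.449.

0.449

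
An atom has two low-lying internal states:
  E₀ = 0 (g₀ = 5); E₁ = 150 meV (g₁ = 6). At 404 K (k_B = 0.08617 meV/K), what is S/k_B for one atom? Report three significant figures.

k_BT = 0.08617 × 404 K = 34.813 meV.
Eᵢ/kT = 0, 4.3087.
Z = Σ gᵢe^(−Eᵢ/kT) = 5·e^(−0) + 6·e^(−4.3087) = 5.0000 + 0.080706 = 5.0807.
⟨E⟩ = Σ EᵢPᵢ = 2.3827 meV.
S/k_B = ln Z + ⟨E⟩/kT = ln(5.0807) + 2.3827/34.813 = 1.6254 + 0.068443 = 1.69.

1.69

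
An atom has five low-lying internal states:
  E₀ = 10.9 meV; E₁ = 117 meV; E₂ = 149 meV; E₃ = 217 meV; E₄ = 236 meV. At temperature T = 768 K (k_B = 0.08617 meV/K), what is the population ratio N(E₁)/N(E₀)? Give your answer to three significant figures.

0.201

k_BT = 0.08617 × 768 K = 66.179 meV.
n₁/n₀ = exp[−(E₁−E₀)/kT] = exp(−(106.1 meV)/(66.179 meV)) = exp(-1.6032) = 0.201.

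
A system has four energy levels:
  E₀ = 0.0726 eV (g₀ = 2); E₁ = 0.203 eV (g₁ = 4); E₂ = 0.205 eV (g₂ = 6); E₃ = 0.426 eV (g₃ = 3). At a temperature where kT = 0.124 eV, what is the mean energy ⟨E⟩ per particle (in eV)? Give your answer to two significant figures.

Eᵢ/kT = 0.5855, 1.637, 1.653, 3.435.
Z = Σ gᵢe^(−Eᵢ/kT) = 2·e^(−0.5855) + 4·e^(−1.637) + 6·e^(−1.653) + 3·e^(−3.435) = 1.114 + 0.7783 + 1.149 + 0.09668 = 3.138.
⟨E⟩ = Σ Eᵢ gᵢe^(−Eᵢ/kT) / Z = (0.0726·1.114 + 0.203·0.7783 + 0.205·1.149 + 0.426·0.09668) / 3.138 = 0.16 eV.

0.16 eV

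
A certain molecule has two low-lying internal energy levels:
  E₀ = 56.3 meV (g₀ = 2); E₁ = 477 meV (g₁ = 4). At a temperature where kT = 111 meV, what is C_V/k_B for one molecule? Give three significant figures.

0.594

Eᵢ/kT = 0.50721, 4.2973.
Z = Σ gᵢe^(−Eᵢ/kT) = 2·e^(−0.50721) + 4·e^(−4.2973) = 1.2043 + 0.054421 = 1.2587.
⟨E⟩ = 74.490 meV, ⟨E²⟩ = 12870 meV².
C_V/k_B = (⟨E²⟩ − ⟨E⟩²)/(kT)² = (12870 − 5548.8)/12321 = 0.594.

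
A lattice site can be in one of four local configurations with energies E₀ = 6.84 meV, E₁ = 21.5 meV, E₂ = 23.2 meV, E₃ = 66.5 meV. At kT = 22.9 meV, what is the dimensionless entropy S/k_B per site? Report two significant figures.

Eᵢ/kT = 0.2987, 0.9389, 1.013, 2.904.
Z = Σ e^(−Eᵢ/kT) = e^(−0.2987) + e^(−0.9389) + e^(−1.013) + e^(−2.904) = 0.7418 + 0.3911 + 0.3631 + 0.05480 = 1.551.
⟨E⟩ = Σ EᵢPᵢ = 16.47 meV.
S/k_B = ln Z + ⟨E⟩/kT = ln(1.551) + 16.47/22.9 = 0.4389 + 0.7192 = 1.2.

1.2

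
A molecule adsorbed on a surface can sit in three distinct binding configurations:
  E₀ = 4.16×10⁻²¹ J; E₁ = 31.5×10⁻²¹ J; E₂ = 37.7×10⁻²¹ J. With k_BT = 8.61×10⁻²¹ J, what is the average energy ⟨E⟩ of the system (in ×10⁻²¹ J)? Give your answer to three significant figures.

Eᵢ/kT = 0.48316, 3.6585, 4.3786.
Z = Σ e^(−Eᵢ/kT) = e^(−0.48316) + e^(−3.6585) + e^(−4.3786) = 0.61683 + 0.025771 + 0.012543 = 0.65514.
⟨E⟩ = Σ Eᵢ e^(−Eᵢ/kT) / Z = (4.16·0.61683 + 31.5·0.025771 + 37.7·0.012543) / 0.65514 = 5.88 ×10⁻²¹ J.

5.88 ×10⁻²¹ J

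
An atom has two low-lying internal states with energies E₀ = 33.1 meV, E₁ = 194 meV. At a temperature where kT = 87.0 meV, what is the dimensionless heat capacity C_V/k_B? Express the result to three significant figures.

Eᵢ/kT = 0.38046, 2.2299.
Z = Σ e^(−Eᵢ/kT) = e^(−0.38046) + e^(−2.2299) = 0.68355 + 0.10754 = 0.79109.
⟨E⟩ = 54.973 meV, ⟨E²⟩ = 6062.9 meV².
C_V/k_B = (⟨E²⟩ − ⟨E⟩²)/(kT)² = (6062.9 − 3022.0)/7569.0 = 0.402.

0.402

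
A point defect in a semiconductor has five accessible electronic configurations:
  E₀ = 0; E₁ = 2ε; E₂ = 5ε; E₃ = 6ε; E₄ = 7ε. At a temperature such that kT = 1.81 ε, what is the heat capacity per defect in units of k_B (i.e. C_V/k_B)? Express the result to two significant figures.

Eᵢ/kT = 0, 1.105, 2.762, 3.315, 3.867.
Z = Σ e^(−Eᵢ/kT) = e^(−0) + e^(−1.105) + e^(−2.762) + e^(−3.315) + e^(−3.867) = 1.000 + 0.3312 + 0.06317 + 0.03633 + 0.02092 = 1.452.
⟨E⟩ = 0.9247 ε, ⟨E²⟩ = 3.607 ε².
C_V/k_B = (⟨E²⟩ − ⟨E⟩²)/(kT)² = (3.607 − 0.8551)/3.276 = 0.84.

0.84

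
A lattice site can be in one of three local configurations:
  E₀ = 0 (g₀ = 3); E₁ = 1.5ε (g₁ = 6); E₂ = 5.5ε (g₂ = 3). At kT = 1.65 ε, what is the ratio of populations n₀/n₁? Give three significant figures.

n₀/n₁ = (g₀/g₁) exp[−(E₀−E₁)/kT] = (3/6) × exp(−(-1.5ε)/(1.65ε)) = (3/6) × exp(0.90909) = 1.24.

1.24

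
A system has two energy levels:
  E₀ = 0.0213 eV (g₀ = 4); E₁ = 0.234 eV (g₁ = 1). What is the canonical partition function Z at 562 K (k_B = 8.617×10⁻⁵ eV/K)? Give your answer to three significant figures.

Z = 2.58

k_BT = 8.617×10⁻⁵ × 562 K = 0.048428 eV.
Eᵢ/kT = 0.43983, 4.8319.
Z = Σ gᵢe^(−Eᵢ/kT) = 4·e^(−0.43983) + 1·e^(−4.8319) = 2.5766 + 0.0079714 = 2.5846.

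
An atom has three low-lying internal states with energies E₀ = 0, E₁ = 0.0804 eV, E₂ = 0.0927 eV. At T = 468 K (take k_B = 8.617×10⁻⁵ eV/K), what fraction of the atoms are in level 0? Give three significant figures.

0.809

k_BT = 8.617×10⁻⁵ × 468 K = 0.040328 eV.
Eᵢ/kT = 0, 1.9937, 2.2987.
Z = Σ e^(−Eᵢ/kT) = e^(−0) + e^(−1.9937) + e^(−2.2987) = 1.0000 + 0.13619 + 0.10039 = 1.2366.
P₀ = e^(−E₀/kT) / Z = 1.0000/1.2366 = 0.809.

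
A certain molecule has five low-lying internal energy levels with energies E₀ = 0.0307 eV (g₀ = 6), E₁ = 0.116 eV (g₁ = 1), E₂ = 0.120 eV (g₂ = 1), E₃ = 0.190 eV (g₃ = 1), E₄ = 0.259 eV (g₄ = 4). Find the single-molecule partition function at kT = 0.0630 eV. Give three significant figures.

Z = 4.11

Eᵢ/kT = 0.48730, 1.8413, 1.9048, 3.0159, 4.1111.
Z = Σ gᵢe^(−Eᵢ/kT) = 6·e^(−0.48730) + 1·e^(−1.8413) + 1·e^(−1.9048) + 1·e^(−3.0159) + 4·e^(−4.1111) = 3.6857 + 0.15861 + 0.14885 + 0.049002 + 0.065559 = 4.1077.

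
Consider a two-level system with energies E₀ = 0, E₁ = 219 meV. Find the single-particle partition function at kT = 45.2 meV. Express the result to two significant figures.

Eᵢ/kT = 0, 4.845.
Z = Σ e^(−Eᵢ/kT) = e^(−0) + e^(−4.845) = 1.000 + 0.007868 = 1.008.

Z = 1.0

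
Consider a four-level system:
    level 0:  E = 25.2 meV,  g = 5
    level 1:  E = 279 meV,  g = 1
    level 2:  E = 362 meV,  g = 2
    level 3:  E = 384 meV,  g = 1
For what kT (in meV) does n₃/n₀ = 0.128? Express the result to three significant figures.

804 meV

n₃/n₀ = (g₃/g₀) exp[−(E₃−E₀)/kT] = 0.128.
⇒ (E₃−E₀)/kT = ln((1/5)/0.128) = ln(1.5625) = 0.44629.
kT = 358.8 meV / 0.44629 = 804 meV.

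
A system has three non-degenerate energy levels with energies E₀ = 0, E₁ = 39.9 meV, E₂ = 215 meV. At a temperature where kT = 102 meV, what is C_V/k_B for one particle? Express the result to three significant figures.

0.274

Eᵢ/kT = 0, 0.39118, 2.1078.
Z = Σ e^(−Eᵢ/kT) = e^(−0) + e^(−0.39118) + e^(−2.1078) = 1.0000 + 0.67626 + 0.12150 = 1.7978.
⟨E⟩ = 29.539 meV, ⟨E²⟩ = 3722.9 meV².
C_V/k_B = (⟨E²⟩ − ⟨E⟩²)/(kT)² = (3722.9 − 872.55)/10404 = 0.274.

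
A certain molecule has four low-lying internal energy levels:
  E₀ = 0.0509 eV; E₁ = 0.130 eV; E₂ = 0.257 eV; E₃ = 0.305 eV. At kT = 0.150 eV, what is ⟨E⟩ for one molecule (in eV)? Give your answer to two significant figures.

0.12 eV

Eᵢ/kT = 0.3393, 0.8667, 1.713, 2.033.
Z = Σ e^(−Eᵢ/kT) = e^(−0.3393) + e^(−0.8667) + e^(−1.713) + e^(−2.033) = 0.7123 + 0.4203 + 0.1803 + 0.1309 = 1.444.
⟨E⟩ = Σ Eᵢ e^(−Eᵢ/kT) / Z = (0.0509·0.7123 + 0.130·0.4203 + 0.257·0.1803 + 0.305·0.1309) / 1.444 = 0.12 eV.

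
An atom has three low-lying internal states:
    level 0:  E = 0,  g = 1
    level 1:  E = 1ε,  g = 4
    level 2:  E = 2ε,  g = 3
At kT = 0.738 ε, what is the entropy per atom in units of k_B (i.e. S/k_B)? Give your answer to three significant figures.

1.67

Eᵢ/kT = 0, 1.3550, 2.7100.
Z = Σ gᵢe^(−Eᵢ/kT) = 1·e^(−0) + 4·e^(−1.3550) + 3·e^(−2.7100) = 1.0000 + 1.0318 + 0.19961 = 2.2314.
⟨E⟩ = Σ EᵢPᵢ = 0.64131 ε.
S/k_B = ln Z + ⟨E⟩/kT = ln(2.2314) + 0.64131/0.738 = 0.80263 + 0.86898 = 1.67.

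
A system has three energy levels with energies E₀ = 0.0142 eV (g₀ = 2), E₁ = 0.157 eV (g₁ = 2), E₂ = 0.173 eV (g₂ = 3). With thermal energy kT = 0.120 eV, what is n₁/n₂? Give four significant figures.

0.7618

n₁/n₂ = (g₁/g₂) exp[−(E₁−E₂)/kT] = (2/3) × exp(−(-0.016 eV)/(0.120 eV)) = (2/3) × exp(0.133333) = 0.7618.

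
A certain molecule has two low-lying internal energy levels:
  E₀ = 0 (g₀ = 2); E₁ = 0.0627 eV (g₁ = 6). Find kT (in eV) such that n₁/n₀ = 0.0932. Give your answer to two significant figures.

0.018 eV

n₁/n₀ = (g₁/g₀) exp[−(E₁−E₀)/kT] = 0.0932.
⇒ (E₁−E₀)/kT = ln((6/2)/0.0932) = ln(32.19) = 3.472.
kT = 0.0627 eV / 3.472 = 0.018 eV.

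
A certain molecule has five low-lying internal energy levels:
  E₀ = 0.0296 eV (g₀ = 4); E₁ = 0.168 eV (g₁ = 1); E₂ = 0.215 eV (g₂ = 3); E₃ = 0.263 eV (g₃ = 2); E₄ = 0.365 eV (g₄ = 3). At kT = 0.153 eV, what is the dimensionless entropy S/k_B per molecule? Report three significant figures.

2.27

Eᵢ/kT = 0.19346, 1.0980, 1.4052, 1.7190, 2.3856.
Z = Σ gᵢe^(−Eᵢ/kT) = 4·e^(−0.19346) + 1·e^(−1.0980) + 3·e^(−1.4052) + 2·e^(−1.7190) + 3·e^(−2.3856) = 3.2964 + 0.33354 + 0.73595 + 0.35849 + 0.27610 = 5.0005.
⟨E⟩ = Σ EᵢPᵢ = 0.10137 eV.
S/k_B = ln Z + ⟨E⟩/kT = ln(5.0005) + 0.10137/0.153 = 1.6095 + 0.66255 = 2.27.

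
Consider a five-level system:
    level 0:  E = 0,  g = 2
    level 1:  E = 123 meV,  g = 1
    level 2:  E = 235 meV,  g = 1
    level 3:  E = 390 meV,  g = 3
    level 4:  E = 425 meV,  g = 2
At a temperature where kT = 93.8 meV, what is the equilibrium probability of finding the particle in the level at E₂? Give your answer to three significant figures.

Eᵢ/kT = 0, 1.3113, 2.5053, 4.1578, 4.5309.
Z = Σ gᵢe^(−Eᵢ/kT) = 2·e^(−0) + 1·e^(−1.3113) + 1·e^(−2.5053) + 3·e^(−4.1578) + 2·e^(−4.5309) = 2.0000 + 0.26947 + 0.081651 + 0.046926 + 0.021542 = 2.4196.
P₂ = g₂ e^(−E₂/kT) / Z = 0.081651/2.4196 = 0.0337.

0.0337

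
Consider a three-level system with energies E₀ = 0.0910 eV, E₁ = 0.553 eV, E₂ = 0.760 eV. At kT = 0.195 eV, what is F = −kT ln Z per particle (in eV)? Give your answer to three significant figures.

Eᵢ/kT = 0.46667, 2.8359, 3.8974.
Z = Σ e^(−Eᵢ/kT) = e^(−0.46667) + e^(−2.8359) + e^(−3.8974) = 0.62709 + 0.058666 + 0.020295 = 0.70605.
F = −kT ln Z = −0.195 × ln(0.70605) = −0.195 × -0.34807 = 0.0679 eV.

0.0679 eV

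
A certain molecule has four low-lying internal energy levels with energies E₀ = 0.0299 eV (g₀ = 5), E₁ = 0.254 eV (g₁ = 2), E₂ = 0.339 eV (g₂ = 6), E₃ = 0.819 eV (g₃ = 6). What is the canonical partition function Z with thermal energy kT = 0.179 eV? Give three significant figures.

Z = 5.68

Eᵢ/kT = 0.16704, 1.4190, 1.8939, 4.5754.
Z = Σ gᵢe^(−Eᵢ/kT) = 5·e^(−0.16704) + 2·e^(−1.4190) + 6·e^(−1.8939) + 6·e^(−4.5754) = 4.2308 + 0.48391 + 0.90290 + 0.061813 = 5.6794.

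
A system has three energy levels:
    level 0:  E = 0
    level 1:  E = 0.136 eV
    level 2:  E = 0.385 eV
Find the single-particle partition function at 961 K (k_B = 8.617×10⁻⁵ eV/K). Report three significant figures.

k_BT = 8.617×10⁻⁵ × 961 K = 0.082809 eV.
Eᵢ/kT = 0, 1.6423, 4.6493.
Z = Σ e^(−Eᵢ/kT) = e^(−0) + e^(−1.6423) + e^(−4.6493) = 1.0000 + 0.19353 + 0.0095683 = 1.2031.

Z = 1.20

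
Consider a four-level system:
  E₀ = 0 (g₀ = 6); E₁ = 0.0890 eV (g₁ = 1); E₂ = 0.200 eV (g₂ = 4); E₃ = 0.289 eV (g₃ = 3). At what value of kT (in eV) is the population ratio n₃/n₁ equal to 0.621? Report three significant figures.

n₃/n₁ = (g₃/g₁) exp[−(E₃−E₁)/kT] = 0.621.
⇒ (E₃−E₁)/kT = ln((3/1)/0.621) = ln(4.8309) = 1.5750.
kT = 0.2000 eV / 1.5750 = 0.127 eV.

0.127 eV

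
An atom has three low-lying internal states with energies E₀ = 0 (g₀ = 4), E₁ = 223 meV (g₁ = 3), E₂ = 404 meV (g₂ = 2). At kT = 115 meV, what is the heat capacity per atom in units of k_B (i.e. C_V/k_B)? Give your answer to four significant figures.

0.4708

Eᵢ/kT = 0, 1.93913, 3.51304.
Z = Σ gᵢe^(−Eᵢ/kT) = 4·e^(−0) + 3·e^(−1.93913) + 2·e^(−3.51304) = 4.00000 + 0.431487 + 0.0596123 = 4.49110.
⟨E⟩ = 26.7874 meV, ⟨E²⟩ = 6944.20 meV².
C_V/k_B = (⟨E²⟩ − ⟨E⟩²)/(kT)² = (6944.20 − 717.565)/13225.0 = 0.4708.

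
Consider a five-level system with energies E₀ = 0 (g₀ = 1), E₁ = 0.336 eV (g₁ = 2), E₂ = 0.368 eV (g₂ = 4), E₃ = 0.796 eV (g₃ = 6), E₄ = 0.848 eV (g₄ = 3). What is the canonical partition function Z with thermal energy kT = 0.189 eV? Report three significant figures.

Eᵢ/kT = 0, 1.7778, 1.9471, 4.2116, 4.4868.
Z = Σ gᵢe^(−Eᵢ/kT) = 1·e^(−0) + 2·e^(−1.7778) + 4·e^(−1.9471) + 6·e^(−4.2116) + 3·e^(−4.4868) = 1.0000 + 0.33802 + 0.57075 + 0.088936 + 0.033770 = 2.0315.

Z = 2.03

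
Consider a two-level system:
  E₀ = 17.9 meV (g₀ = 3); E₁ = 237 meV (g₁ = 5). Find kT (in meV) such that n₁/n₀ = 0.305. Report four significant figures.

129.0 meV

n₁/n₀ = (g₁/g₀) exp[−(E₁−E₀)/kT] = 0.305.
⇒ (E₁−E₀)/kT = ln((5/3)/0.305) = ln(5.46448) = 1.69827.
kT = 219.1 meV / 1.69827 = 129.0 meV.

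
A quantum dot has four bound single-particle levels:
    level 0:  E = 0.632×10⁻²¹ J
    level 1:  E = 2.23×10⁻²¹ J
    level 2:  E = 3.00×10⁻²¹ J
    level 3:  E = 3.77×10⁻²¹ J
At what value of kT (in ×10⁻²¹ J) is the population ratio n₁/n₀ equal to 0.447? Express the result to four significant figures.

n₁/n₀ = exp[−(E₁−E₀)/kT] = 0.447.
⇒ (E₁−E₀)/kT = ln(1/0.447) = ln(2.23714) = 0.805198.
kT = 1.598 ×10⁻²¹ J / 0.805198 = 1.985 ×10⁻²¹ J.

1.985 ×10⁻²¹ J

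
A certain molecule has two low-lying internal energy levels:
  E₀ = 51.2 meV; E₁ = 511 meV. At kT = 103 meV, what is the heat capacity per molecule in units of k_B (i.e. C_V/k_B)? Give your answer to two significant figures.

0.22

Eᵢ/kT = 0.4971, 4.961.
Z = Σ e^(−Eᵢ/kT) = e^(−0.4971) + e^(−4.961) = 0.6083 + 0.007006 = 0.6153.
⟨E⟩ = 56.44 meV, ⟨E²⟩ = 5565 meV².
C_V/k_B = (⟨E²⟩ − ⟨E⟩²)/(kT)² = (5565 − 3185)/10610 = 0.22.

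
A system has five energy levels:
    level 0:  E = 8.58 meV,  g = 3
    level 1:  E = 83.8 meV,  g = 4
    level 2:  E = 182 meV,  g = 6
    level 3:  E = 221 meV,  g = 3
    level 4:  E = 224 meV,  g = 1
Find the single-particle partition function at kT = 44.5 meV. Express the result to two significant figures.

Eᵢ/kT = 0.1928, 1.883, 4.090, 4.966, 5.034.
Z = Σ gᵢe^(−Eᵢ/kT) = 3·e^(−0.1928) + 4·e^(−1.883) + 6·e^(−4.090) + 3·e^(−4.966) + 1·e^(−5.034) = 2.474 + 0.6085 + 0.1004 + 0.02091 + 0.006513 = 3.210.

Z = 3.2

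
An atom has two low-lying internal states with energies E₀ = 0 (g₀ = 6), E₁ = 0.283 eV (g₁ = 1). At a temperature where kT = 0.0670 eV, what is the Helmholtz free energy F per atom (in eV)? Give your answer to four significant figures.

-0.1202 eV

Eᵢ/kT = 0, 4.22388.
Z = Σ gᵢe^(−Eᵢ/kT) = 6·e^(−0) + 1·e^(−4.22388) = 6.00000 + 0.0146417 = 6.01464.
F = −kT ln Z = −0.0670 × ln(6.01464) = −0.0670 × 1.79420 = -0.1202 eV.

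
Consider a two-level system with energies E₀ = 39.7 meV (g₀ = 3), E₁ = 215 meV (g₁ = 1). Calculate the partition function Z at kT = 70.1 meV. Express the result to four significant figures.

Z = 1.749

Eᵢ/kT = 0.566334, 3.06705.
Z = Σ gᵢe^(−Eᵢ/kT) = 3·e^(−0.566334) + 1·e^(−3.06705) = 1.70281 + 0.0465583 = 1.74937.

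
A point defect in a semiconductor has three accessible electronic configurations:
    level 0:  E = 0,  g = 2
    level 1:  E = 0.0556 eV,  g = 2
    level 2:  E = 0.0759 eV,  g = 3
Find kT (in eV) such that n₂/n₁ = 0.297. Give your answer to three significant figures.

n₂/n₁ = (g₂/g₁) exp[−(E₂−E₁)/kT] = 0.297.
⇒ (E₂−E₁)/kT = ln((3/2)/0.297) = ln(5.0505) = 1.6195.
kT = 0.0203 eV / 1.6195 = 0.0125 eV.

0.0125 eV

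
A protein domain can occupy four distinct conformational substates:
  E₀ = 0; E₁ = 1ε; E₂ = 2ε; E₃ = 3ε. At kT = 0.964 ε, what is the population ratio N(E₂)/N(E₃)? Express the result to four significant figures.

2.822

n₂/n₃ = exp[−(E₂−E₃)/kT] = exp(−(-1ε)/(0.964ε)) = exp(1.03734) = 2.822.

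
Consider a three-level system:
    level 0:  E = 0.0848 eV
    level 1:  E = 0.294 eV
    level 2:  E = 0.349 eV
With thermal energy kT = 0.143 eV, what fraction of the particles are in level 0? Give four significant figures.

Eᵢ/kT = 0.593007, 2.05594, 2.44056.
Z = Σ e^(−Eᵢ/kT) = e^(−0.593007) + e^(−2.05594) + e^(−2.44056) = 0.552663 + 0.127972 + 0.0871121 = 0.767747.
P₀ = e^(−E₀/kT) / Z = 0.552663/0.767747 = 0.7199.

0.7199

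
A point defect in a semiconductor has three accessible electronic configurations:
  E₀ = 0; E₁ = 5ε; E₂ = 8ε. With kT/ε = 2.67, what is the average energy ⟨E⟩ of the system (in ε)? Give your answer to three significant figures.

Eᵢ/kT = 0, 1.8727, 2.9963.
Z = Σ e^(−Eᵢ/kT) = e^(−0) + e^(−1.8727) + e^(−2.9963) = 1.0000 + 0.15371 + 0.049972 = 1.2037.
⟨E⟩ = Σ Eᵢ e^(−Eᵢ/kT) / Z = (0·1.0000 + 5·0.15371 + 8·0.049972) / 1.2037 = 0.971 ε.

0.971 ε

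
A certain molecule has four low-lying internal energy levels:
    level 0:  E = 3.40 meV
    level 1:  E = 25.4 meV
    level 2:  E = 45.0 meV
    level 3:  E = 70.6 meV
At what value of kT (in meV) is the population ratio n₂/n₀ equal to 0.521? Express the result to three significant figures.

63.8 meV

n₂/n₀ = exp[−(E₂−E₀)/kT] = 0.521.
⇒ (E₂−E₀)/kT = ln(1/0.521) = ln(1.9194) = 0.65201.
kT = 41.60 meV / 0.65201 = 63.8 meV.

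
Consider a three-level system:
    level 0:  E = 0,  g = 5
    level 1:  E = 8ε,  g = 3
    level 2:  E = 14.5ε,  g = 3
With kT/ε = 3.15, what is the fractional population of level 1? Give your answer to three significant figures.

Eᵢ/kT = 0, 2.5397, 4.6032.
Z = Σ gᵢe^(−Eᵢ/kT) = 5·e^(−0) + 3·e^(−2.5397) + 3·e^(−4.6032) = 5.0000 + 0.23667 + 0.030059 = 5.2667.
P₁ = g₁ e^(−E₁/kT) / Z = 0.23667/5.2667 = 0.0449.

0.0449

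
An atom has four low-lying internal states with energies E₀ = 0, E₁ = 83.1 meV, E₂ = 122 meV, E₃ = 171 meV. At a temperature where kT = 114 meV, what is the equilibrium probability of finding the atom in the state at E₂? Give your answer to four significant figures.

Eᵢ/kT = 0, 0.728947, 1.07018, 1.50000.
Z = Σ e^(−Eᵢ/kT) = e^(−0) + e^(−0.728947) + e^(−1.07018) + e^(−1.50000) = 1.00000 + 0.482417 + 0.342947 + 0.223130 = 2.04849.
P₂ = e^(−E₂/kT) / Z = 0.342947/2.04849 = 0.1674.

0.1674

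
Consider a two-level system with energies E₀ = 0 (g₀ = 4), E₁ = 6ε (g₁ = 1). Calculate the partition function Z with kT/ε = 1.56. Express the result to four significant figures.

Z = 4.021

Eᵢ/kT = 0, 3.84615.
Z = Σ gᵢe^(−Eᵢ/kT) = 4·e^(−0) + 1·e^(−3.84615) = 4.00000 + 0.0213618 = 4.02136.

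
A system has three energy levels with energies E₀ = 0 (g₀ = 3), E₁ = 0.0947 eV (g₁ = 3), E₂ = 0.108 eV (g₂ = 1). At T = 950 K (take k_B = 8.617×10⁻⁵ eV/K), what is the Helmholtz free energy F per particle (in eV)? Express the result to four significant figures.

k_BT = 8.617×10⁻⁵ × 950 K = 0.0818615 eV.
Eᵢ/kT = 0, 1.15683, 1.31930.
Z = Σ gᵢe^(−Eᵢ/kT) = 3·e^(−0) + 3·e^(−1.15683) + 1·e^(−1.31930) = 3.00000 + 0.943445 + 0.267322 = 4.21077.
F = −kT ln Z = −0.0818615 × ln(4.21077) = −0.0818615 × 1.43765 = -0.1177 eV.

-0.1177 eV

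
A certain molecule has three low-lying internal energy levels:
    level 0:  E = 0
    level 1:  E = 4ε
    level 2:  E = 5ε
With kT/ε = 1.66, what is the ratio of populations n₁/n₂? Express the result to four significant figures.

n₁/n₂ = exp[−(E₁−E₂)/kT] = exp(−(-1ε)/(1.66ε)) = exp(0.602410) = 1.827.

1.827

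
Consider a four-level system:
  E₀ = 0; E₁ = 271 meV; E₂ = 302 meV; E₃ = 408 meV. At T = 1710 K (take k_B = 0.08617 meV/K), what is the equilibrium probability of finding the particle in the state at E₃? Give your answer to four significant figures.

0.04645

k_BT = 0.08617 × 1710 K = 147.351 meV.
Eᵢ/kT = 0, 1.83915, 2.04953, 2.76890.
Z = Σ e^(−Eᵢ/kT) = e^(−0) + e^(−1.83915) + e^(−2.04953) + e^(−2.76890) = 1.00000 + 0.158952 + 0.128795 + 0.0627310 = 1.35048.
P₃ = e^(−E₃/kT) / Z = 0.0627310/1.35048 = 0.04645.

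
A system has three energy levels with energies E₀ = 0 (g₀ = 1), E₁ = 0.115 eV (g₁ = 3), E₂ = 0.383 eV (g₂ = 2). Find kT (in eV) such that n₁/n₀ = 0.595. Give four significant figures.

0.07108 eV

n₁/n₀ = (g₁/g₀) exp[−(E₁−E₀)/kT] = 0.595.
⇒ (E₁−E₀)/kT = ln((3/1)/0.595) = ln(5.04202) = 1.61781.
kT = 0.115 eV / 1.61781 = 0.07108 eV.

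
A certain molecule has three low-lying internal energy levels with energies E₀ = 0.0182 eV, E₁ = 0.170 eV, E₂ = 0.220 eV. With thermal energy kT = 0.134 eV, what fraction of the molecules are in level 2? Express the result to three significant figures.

0.144

Eᵢ/kT = 0.13582, 1.2687, 1.6418.
Z = Σ e^(−Eᵢ/kT) = e^(−0.13582) + e^(−1.2687) + e^(−1.6418) = 0.87300 + 0.28120 + 0.19363 = 1.3478.
P₂ = e^(−E₂/kT) / Z = 0.19363/1.3478 = 0.144.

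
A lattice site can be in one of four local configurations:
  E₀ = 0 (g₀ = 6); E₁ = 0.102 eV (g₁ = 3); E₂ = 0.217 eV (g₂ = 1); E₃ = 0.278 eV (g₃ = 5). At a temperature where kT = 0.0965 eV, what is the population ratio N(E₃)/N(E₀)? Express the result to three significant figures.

n₃/n₀ = (g₃/g₀) exp[−(E₃−E₀)/kT] = (5/6) × exp(−(0.278 eV)/(0.0965 eV)) = (5/6) × exp(-2.8808) = 0.0467.

0.0467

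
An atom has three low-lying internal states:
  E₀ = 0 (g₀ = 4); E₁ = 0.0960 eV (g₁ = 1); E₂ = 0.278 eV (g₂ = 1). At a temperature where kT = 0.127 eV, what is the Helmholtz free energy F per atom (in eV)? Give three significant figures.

-0.193 eV

Eᵢ/kT = 0, 0.75591, 2.1890.
Z = Σ gᵢe^(−Eᵢ/kT) = 4·e^(−0) + 1·e^(−0.75591) + 1·e^(−2.1890) = 4.0000 + 0.46958 + 0.11203 = 4.5816.
F = −kT ln Z = −0.127 × ln(4.5816) = −0.127 × 1.5220 = -0.193 eV.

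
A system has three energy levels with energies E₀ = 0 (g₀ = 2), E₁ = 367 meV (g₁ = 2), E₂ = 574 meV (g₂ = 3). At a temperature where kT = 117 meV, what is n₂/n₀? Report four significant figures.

n₂/n₀ = (g₂/g₀) exp[−(E₂−E₀)/kT] = (3/2) × exp(−(574 meV)/(117 meV)) = (3/2) × exp(-4.90598) = 0.01110.

0.01110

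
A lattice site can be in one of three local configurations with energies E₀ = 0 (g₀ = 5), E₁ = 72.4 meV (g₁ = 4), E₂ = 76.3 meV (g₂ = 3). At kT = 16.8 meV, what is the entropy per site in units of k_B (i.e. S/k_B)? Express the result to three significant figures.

1.70

Eᵢ/kT = 0, 4.3095, 4.5417.
Z = Σ gᵢe^(−Eᵢ/kT) = 5·e^(−0) + 4·e^(−4.3095) + 3·e^(−4.5417) = 5.0000 + 0.053761 + 0.031966 = 5.0857.
⟨E⟩ = Σ EᵢPᵢ = 1.2449 meV.
S/k_B = ln Z + ⟨E⟩/kT = ln(5.0857) + 1.2449/16.8 = 1.6264 + 0.074101 = 1.70.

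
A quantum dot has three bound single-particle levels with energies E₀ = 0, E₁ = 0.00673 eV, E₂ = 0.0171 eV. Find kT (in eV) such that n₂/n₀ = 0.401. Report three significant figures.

n₂/n₀ = exp[−(E₂−E₀)/kT] = 0.401.
⇒ (E₂−E₀)/kT = ln(1/0.401) = ln(2.4938) = 0.91381.
kT = 0.0171 eV / 0.91381 = 0.0187 eV.

0.0187 eV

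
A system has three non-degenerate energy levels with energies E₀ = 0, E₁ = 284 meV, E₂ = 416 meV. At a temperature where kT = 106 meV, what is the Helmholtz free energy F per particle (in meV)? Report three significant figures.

-8.98 meV

Eᵢ/kT = 0, 2.6792, 3.9245.
Z = Σ e^(−Eᵢ/kT) = e^(−0) + e^(−2.6792) + e^(−3.9245) = 1.0000 + 0.068618 + 0.019752 = 1.0884.
F = −kT ln Z = −106 × ln(1.0884) = −106 × 0.084709 = -8.98 meV.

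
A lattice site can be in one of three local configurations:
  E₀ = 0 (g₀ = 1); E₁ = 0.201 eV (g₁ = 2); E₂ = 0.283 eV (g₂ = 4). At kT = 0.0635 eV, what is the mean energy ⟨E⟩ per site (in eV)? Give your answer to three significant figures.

Eᵢ/kT = 0, 3.1654, 4.4567.
Z = Σ gᵢe^(−Eᵢ/kT) = 1·e^(−0) + 2·e^(−3.1654) + 4·e^(−4.4567) = 1.0000 + 0.084395 + 0.046402 = 1.1308.
⟨E⟩ = Σ Eᵢ gᵢe^(−Eᵢ/kT) / Z = (0·1.0000 + 0.201·0.084395 + 0.283·0.046402) / 1.1308 = 0.0266 eV.

0.0266 eV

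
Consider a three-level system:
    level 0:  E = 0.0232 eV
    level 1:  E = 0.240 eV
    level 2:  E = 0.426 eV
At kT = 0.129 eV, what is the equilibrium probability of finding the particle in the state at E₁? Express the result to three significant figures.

Eᵢ/kT = 0.17984, 1.8605, 3.3023.
Z = Σ e^(−Eᵢ/kT) = e^(−0.17984) + e^(−1.8605) + e^(−3.3023) = 0.83540 + 0.15559 + 0.036798 = 1.0278.
P₁ = e^(−E₁/kT) / Z = 0.15559/1.0278 = 0.151.

0.151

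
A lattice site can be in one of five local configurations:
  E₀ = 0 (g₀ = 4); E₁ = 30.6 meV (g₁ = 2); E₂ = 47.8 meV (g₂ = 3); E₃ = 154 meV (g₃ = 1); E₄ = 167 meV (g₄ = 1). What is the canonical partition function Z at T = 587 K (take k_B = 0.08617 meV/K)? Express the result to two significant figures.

Z = 6.3

k_BT = 0.08617 × 587 K = 50.58 meV.
Eᵢ/kT = 0, 0.6050, 0.9450, 3.045, 3.302.
Z = Σ gᵢe^(−Eᵢ/kT) = 4·e^(−0) + 2·e^(−0.6050) + 3·e^(−0.9450) + 1·e^(−3.045) + 1·e^(−3.302) = 4.000 + 1.092 + 1.166 + 0.04760 + 0.03681 = 6.342.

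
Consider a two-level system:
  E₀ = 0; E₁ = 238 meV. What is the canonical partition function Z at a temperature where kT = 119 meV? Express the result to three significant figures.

Z = 1.14

Eᵢ/kT = 0, 2.0000.
Z = Σ e^(−Eᵢ/kT) = e^(−0) + e^(−2.0000) = 1.0000 + 0.13534 = 1.1353.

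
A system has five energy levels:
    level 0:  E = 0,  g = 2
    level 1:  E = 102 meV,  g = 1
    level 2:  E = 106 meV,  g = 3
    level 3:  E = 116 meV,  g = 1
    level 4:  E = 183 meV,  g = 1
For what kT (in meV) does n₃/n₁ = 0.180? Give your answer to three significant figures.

8.16 meV

n₃/n₁ = (g₃/g₁) exp[−(E₃−E₁)/kT] = 0.180.
⇒ (E₃−E₁)/kT = ln((1/1)/0.180) = ln(5.5556) = 1.7148.
kT = 14 meV / 1.7148 = 8.16 meV.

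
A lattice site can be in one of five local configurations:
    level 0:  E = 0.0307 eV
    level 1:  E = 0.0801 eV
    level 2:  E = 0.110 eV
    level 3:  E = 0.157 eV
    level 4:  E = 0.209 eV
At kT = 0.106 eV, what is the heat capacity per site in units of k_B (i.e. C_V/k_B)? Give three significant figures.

Eᵢ/kT = 0.28962, 0.75566, 1.0377, 1.4811, 1.9717.
Z = Σ e^(−Eᵢ/kT) = e^(−0.28962) + e^(−0.75566) + e^(−1.0377) + e^(−1.4811) + e^(−1.9717) = 0.74855 + 0.46970 + 0.35427 + 0.22739 + 0.13922 = 1.9391.
⟨E⟩ = 0.084766 eV, ⟨E²⟩ = 0.010155 eV².
C_V/k_B = (⟨E²⟩ − ⟨E⟩²)/(kT)² = (0.010155 − 0.0071853)/0.011236 = 0.264.

0.264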